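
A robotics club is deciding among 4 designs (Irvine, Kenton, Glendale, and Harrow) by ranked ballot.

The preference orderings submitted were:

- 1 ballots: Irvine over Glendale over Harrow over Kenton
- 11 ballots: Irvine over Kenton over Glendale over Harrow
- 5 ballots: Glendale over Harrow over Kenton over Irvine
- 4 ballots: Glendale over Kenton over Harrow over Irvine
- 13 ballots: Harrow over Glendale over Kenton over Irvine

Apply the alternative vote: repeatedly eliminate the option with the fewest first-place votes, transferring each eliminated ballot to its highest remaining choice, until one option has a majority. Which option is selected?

Harrow

Round 1: Harrow 13, Irvine 12, Glendale 9, Kenton 0. Kenton has the fewest and is eliminated.
Round 2: Harrow 13, Irvine 12, Glendale 9. Glendale has the fewest and is eliminated.
Round 3: Harrow 22, Irvine 12. Harrow has a majority.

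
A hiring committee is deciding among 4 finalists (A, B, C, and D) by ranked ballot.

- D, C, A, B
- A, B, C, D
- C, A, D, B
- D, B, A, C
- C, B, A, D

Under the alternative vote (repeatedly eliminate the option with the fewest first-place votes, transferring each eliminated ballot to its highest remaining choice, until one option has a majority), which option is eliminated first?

B

Round 1: C 2, D 2, A 1, B 0. B has the fewest and is eliminated.
Round 2: C 2, D 2, A 1. A has the fewest and is eliminated.
Round 3: C 3, D 2. C has a majority.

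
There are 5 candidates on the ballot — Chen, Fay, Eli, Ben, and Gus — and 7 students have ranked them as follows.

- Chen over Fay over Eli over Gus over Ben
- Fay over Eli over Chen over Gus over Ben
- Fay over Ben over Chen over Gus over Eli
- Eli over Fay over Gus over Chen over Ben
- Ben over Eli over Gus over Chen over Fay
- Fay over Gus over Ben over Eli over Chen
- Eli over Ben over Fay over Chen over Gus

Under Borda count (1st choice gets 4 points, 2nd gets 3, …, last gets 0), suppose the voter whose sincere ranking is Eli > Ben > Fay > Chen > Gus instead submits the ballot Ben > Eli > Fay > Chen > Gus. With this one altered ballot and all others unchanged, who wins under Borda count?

Borda totals with the altered ballot: Chen 11, Fay 20, Eli 16, Ben 13, Gus 10.
The winner is unchanged: still Fay.

Fay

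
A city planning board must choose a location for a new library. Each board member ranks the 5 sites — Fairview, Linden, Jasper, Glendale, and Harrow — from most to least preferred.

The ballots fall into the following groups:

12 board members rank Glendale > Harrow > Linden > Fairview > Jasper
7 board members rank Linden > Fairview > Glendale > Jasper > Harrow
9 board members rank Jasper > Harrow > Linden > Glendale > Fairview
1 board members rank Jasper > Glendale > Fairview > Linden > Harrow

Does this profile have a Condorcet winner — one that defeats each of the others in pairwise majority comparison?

Head-to-head results (29 voters total):
Fairview vs Linden: Linden wins 28–1.
Fairview vs Jasper: Fairview wins 19–10.
Fairview vs Glendale: Glendale wins 22–7.
Fairview vs Harrow: Harrow wins 21–8.
Linden vs Jasper: Linden wins 19–10.
Linden vs Glendale: Linden wins 16–13.
Linden vs Harrow: Harrow wins 21–8.
Jasper vs Glendale: Glendale wins 19–10.
Jasper vs Harrow: Jasper wins 17–12.
Glendale vs Harrow: Glendale wins 20–9.
No candidate beats all others: Fairview beats Jasper beats Harrow beats Fairview, a majority cycle.

No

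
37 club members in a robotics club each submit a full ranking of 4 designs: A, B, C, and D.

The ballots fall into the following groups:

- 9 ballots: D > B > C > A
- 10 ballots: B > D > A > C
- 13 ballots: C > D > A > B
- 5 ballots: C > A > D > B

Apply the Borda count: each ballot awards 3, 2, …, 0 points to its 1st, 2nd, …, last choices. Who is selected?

D

Borda scores:
  A: 9·0 + 10·1 + 13·1 + 5·2 = 33
  B: 9·2 + 10·3 + 13·0 + 5·0 = 48
  C: 9·1 + 10·0 + 13·3 + 5·3 = 63
  D: 9·3 + 10·2 + 13·2 + 5·1 = 78
D has the highest total.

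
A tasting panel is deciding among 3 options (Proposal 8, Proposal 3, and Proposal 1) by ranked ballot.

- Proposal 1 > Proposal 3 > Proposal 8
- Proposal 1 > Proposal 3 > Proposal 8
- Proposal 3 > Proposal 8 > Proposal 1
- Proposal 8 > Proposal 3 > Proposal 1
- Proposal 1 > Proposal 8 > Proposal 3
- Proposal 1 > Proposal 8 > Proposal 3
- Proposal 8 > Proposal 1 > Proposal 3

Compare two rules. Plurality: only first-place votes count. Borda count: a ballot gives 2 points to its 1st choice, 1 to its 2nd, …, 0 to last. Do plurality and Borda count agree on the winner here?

Plurality first-place counts: Proposal 8 2, Proposal 3 1, Proposal 1 4 → Proposal 1.
Borda totals: Proposal 8 7, Proposal 3 5, Proposal 1 9 → Proposal 1.
The two rules agree on Proposal 1.

Yes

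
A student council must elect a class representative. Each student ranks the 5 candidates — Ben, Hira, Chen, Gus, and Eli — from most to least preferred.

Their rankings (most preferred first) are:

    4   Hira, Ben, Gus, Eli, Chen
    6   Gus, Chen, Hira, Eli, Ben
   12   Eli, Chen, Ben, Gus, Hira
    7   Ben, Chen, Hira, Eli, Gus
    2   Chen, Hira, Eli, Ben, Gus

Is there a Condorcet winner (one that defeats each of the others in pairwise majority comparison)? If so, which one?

Head-to-head results (31 voters total):
Ben vs Hira: Ben wins 19–12.
Ben vs Chen: Chen wins 20–11.
Ben vs Gus: Ben wins 25–6.
Ben vs Eli: Eli wins 20–11.
Hira vs Chen: Chen wins 27–4.
Hira vs Gus: Gus wins 18–13.
Hira vs Eli: Hira wins 19–12.
Chen vs Gus: Chen wins 21–10.
Chen vs Eli: Eli wins 16–15.
Gus vs Eli: Eli wins 21–10.
No candidate beats all others: Ben beats Hira beats Eli beats Ben, a majority cycle.

No Condorcet winner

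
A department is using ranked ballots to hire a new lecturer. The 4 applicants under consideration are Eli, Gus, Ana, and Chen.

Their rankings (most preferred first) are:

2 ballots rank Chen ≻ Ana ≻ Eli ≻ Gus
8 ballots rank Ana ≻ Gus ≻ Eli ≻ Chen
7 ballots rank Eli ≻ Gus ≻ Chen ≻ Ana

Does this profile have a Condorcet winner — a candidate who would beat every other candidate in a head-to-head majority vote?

Head-to-head results (17 voters total):
Eli vs Gus: Eli wins 9–8.
Eli vs Ana: Ana wins 10–7.
Eli vs Chen: Eli wins 15–2.
Gus vs Ana: Ana wins 10–7.
Gus vs Chen: Gus wins 15–2.
Ana vs Chen: Chen wins 9–8.
No candidate beats all others: Eli beats Chen beats Ana beats Eli, a majority cycle.

No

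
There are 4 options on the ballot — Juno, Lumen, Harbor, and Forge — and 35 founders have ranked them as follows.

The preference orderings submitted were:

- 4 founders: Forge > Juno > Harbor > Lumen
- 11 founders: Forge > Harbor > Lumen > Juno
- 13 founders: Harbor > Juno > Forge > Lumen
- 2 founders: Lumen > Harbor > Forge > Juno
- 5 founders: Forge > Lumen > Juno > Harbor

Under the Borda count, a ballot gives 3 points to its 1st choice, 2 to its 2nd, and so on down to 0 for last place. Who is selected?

Borda scores:
  Juno: 4·2 + 11·0 + 13·2 + 2·0 + 5·1 = 39
  Lumen: 4·0 + 11·1 + 13·0 + 2·3 + 5·2 = 27
  Harbor: 4·1 + 11·2 + 13·3 + 2·2 + 5·0 = 69
  Forge: 4·3 + 11·3 + 13·1 + 2·1 + 5·3 = 75
Forge has the highest total.

Forge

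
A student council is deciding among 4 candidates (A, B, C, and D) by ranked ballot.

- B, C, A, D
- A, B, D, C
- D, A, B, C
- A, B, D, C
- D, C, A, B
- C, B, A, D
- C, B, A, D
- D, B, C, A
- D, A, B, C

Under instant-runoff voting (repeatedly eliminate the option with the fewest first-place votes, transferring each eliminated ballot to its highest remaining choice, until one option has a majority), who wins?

D

Round 1: D 4, A 2, C 2, B 1. B has the fewest and is eliminated.
Round 2: D 4, C 3, A 2. A has the fewest and is eliminated.
Round 3: D 6, C 3. D has a majority.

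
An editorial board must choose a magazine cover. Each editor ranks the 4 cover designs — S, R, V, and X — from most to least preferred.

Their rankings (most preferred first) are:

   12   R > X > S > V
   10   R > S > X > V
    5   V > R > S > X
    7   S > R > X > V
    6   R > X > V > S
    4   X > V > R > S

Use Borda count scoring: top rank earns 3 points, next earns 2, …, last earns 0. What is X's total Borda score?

65

Borda scores:
  S: 12·1 + 10·2 + 5·1 + 7·3 + 6·0 + 4·0 = 58
  R: 12·3 + 10·3 + 5·2 + 7·2 + 6·3 + 4·1 = 112
  V: 12·0 + 10·0 + 5·3 + 7·0 + 6·1 + 4·2 = 29
  X: 12·2 + 10·1 + 5·0 + 7·1 + 6·2 + 4·3 = 65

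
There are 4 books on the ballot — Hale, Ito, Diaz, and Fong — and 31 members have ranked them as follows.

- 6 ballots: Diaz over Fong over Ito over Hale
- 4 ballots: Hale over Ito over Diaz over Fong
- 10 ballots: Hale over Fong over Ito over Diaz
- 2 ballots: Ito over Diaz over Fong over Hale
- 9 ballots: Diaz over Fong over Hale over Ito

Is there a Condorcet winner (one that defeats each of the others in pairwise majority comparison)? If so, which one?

None — there is no Condorcet winner

Head-to-head results (31 voters total):
Hale vs Ito: Hale wins 23–8.
Hale vs Diaz: Diaz wins 17–14.
Hale vs Fong: Fong wins 17–14.
Ito vs Diaz: Ito wins 16–15.
Ito vs Fong: Fong wins 25–6.
Diaz vs Fong: Diaz wins 21–10.
No candidate beats all others: Hale beats Ito beats Diaz beats Hale, a majority cycle.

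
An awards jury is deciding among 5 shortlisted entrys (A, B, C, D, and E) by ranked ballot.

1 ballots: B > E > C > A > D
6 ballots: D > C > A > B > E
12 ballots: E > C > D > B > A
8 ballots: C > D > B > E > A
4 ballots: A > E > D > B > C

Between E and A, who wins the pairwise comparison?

Ballots ranking E above A: 1+12+8 = 21.
Ballots ranking A above E: 6+4 = 10.
E wins the head-to-head, 21–10.

E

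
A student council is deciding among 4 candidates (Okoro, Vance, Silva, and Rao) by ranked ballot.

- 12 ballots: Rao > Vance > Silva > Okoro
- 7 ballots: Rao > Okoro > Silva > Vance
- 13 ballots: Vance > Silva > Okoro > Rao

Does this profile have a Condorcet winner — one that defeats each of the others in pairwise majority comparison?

Yes

Head-to-head results (32 voters total):
Okoro vs Vance: Vance wins 25–7.
Okoro vs Silva: Silva wins 25–7.
Okoro vs Rao: Rao wins 19–13.
Vance vs Silva: Vance wins 25–7.
Vance vs Rao: Rao wins 19–13.
Silva vs Rao: Rao wins 19–13.
Rao beats each rival — Okoro (19–13), Vance (19–13), Silva (19–13) — so Rao is the Condorcet winner.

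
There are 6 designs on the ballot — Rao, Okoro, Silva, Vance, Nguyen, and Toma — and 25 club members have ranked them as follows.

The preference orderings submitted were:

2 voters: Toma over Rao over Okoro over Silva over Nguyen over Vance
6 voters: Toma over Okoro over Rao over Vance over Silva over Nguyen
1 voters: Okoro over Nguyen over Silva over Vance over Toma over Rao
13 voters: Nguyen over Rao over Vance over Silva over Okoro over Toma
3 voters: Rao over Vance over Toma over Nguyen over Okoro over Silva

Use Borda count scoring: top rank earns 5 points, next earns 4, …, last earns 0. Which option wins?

Rao

Borda scores:
  Rao: 2·4 + 6·3 + 0 + 13·4 + 3·5 = 93
  Okoro: 2·3 + 6·4 + 5 + 13·1 + 3·1 = 51
  Silva: 2·2 + 6·1 + 3 + 13·2 + 3·0 = 39
  Vance: 2·0 + 6·2 + 2 + 13·3 + 3·4 = 65
  Nguyen: 2·1 + 6·0 + 4 + 13·5 + 3·2 = 77
  Toma: 2·5 + 6·5 + 1 + 13·0 + 3·3 = 50
Rao has the highest total.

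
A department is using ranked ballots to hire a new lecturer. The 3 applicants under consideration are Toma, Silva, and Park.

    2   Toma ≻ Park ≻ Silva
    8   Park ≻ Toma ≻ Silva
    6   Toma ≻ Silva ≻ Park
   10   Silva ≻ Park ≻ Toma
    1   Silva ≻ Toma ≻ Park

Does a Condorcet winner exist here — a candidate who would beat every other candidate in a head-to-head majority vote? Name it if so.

Head-to-head results (27 voters total):
Toma vs Silva: Toma wins 16–11.
Toma vs Park: Park wins 18–9.
Silva vs Park: Silva wins 17–10.
No candidate beats all others: Toma beats Silva beats Park beats Toma, a majority cycle.

No Condorcet winner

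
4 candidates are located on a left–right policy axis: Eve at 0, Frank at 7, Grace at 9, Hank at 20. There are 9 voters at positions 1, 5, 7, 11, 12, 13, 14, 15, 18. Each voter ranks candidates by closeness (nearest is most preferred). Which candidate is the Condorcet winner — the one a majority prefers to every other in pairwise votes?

Grace

With single-peaked preferences on a line, the Condorcet winner is the candidate closest to the median voter.
The median voter (position 12) is closest to Grace at 9.
Check: Grace vs Hank — voters closer to Grace: 7 of 9.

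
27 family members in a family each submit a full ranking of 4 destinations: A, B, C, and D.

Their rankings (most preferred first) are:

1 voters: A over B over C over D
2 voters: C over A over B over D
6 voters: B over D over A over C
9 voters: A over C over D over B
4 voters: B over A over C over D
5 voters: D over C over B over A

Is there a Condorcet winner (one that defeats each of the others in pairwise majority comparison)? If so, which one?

There is no Condorcet winner

Head-to-head results (27 voters total):
A vs B: B wins 15–12.
A vs C: A wins 20–7.
A vs D: A wins 16–11.
B vs C: C wins 16–11.
B vs D: D wins 14–13.
C vs D: C wins 16–11.
No candidate beats all others: A beats C beats B beats A, a majority cycle.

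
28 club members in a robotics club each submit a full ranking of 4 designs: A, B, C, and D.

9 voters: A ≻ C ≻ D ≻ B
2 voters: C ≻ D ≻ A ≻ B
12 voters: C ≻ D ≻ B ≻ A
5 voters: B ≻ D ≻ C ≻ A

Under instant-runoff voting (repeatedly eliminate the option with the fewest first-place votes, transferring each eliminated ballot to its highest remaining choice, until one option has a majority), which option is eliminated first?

D

Round 1: C 14, A 9, B 5, D 0. D has the fewest and is eliminated.
Round 2: C 14, A 9, B 5. B has the fewest and is eliminated.
Round 3: C 19, A 9. C has a majority.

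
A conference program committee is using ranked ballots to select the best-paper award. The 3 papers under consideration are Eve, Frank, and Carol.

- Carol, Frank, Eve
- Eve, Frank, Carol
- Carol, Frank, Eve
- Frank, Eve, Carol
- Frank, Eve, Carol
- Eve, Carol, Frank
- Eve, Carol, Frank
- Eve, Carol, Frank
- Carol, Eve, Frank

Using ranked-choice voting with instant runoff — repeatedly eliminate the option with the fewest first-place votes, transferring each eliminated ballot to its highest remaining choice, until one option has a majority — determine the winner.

Round 1: Eve 4, Carol 3, Frank 2. Frank has the fewest and is eliminated.
Round 2: Eve 6, Carol 3. Eve has a majority.

Eve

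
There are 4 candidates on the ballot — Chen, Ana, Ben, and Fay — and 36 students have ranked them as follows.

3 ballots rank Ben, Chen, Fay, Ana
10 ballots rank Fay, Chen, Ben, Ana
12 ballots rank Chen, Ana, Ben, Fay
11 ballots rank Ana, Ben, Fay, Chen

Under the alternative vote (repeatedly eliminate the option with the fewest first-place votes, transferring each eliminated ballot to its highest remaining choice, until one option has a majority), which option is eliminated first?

Ben

Round 1: Chen 12, Ana 11, Fay 10, Ben 3. Ben has the fewest and is eliminated.
Round 2: Chen 15, Ana 11, Fay 10. Fay has the fewest and is eliminated.
Round 3: Chen 25, Ana 11. Chen has a majority.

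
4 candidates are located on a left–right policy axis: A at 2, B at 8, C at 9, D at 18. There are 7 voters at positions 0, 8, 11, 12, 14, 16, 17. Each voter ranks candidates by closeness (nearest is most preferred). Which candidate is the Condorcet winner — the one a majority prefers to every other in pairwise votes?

With single-peaked preferences on a line, the Condorcet winner is the candidate closest to the median voter.
The median voter (position 12) is closest to C at 9.
Check: C vs D — voters closer to C: 4 of 7.

C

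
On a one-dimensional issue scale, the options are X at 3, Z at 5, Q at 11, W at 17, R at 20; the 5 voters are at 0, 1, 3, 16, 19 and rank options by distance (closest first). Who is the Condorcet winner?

With single-peaked preferences on a line, the Condorcet winner is the candidate closest to the median voter.
The median voter (position 3) is closest to X at 3.
Check: X vs Z — voters closer to X: 3 of 5.

X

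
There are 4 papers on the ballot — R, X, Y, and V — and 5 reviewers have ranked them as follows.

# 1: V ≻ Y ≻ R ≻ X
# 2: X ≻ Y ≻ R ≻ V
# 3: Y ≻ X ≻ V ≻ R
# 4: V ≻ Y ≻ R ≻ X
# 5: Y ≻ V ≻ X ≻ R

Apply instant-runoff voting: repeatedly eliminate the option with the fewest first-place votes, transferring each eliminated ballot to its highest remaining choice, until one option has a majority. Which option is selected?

Round 1: Y 2, V 2, X 1, R 0. R has the fewest and is eliminated.
Round 2: Y 2, V 2, X 1. X has the fewest and is eliminated.
Round 3: Y 3, V 2. Y has a majority.

Y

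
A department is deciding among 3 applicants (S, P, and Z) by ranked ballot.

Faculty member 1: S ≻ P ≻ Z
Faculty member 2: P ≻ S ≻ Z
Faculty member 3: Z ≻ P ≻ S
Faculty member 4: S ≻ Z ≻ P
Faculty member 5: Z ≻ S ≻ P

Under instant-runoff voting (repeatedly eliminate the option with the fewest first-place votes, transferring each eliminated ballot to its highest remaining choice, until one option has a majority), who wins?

S

Round 1: S 2, Z 2, P 1. P has the fewest and is eliminated.
Round 2: S 3, Z 2. S has a majority.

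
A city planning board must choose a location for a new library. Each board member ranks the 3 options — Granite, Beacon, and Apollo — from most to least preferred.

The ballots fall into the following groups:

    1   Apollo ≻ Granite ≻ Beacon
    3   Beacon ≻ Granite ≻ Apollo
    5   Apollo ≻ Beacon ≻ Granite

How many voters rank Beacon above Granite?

8

Ballots ranking Beacon above Granite: 3+5 = 8.
Ballots ranking Granite above Beacon: 1.
So 8 of 9 voters prefer Beacon to Granite.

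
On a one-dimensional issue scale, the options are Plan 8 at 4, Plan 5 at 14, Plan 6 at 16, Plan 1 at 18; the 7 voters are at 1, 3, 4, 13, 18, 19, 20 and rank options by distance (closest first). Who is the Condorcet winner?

With single-peaked preferences on a line, the Condorcet winner is the candidate closest to the median voter.
The median voter (position 13) is closest to Plan 5 at 14.
Check: Plan 5 vs Plan 1 — voters closer to Plan 5: 4 of 7.

Plan 5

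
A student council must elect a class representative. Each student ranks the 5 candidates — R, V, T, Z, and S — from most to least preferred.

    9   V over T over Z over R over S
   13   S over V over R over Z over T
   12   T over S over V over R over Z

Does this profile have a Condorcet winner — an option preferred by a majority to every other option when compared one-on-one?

No

Head-to-head results (34 voters total):
R vs V: V wins 34–0.
R vs T: T wins 21–13.
R vs Z: R wins 25–9.
R vs S: S wins 25–9.
V vs T: V wins 22–12.
V vs Z: V wins 34–0.
V vs S: S wins 25–9.
T vs Z: T wins 21–13.
T vs S: T wins 21–13.
Z vs S: S wins 25–9.
No candidate beats all others: V beats T beats S beats V, a majority cycle.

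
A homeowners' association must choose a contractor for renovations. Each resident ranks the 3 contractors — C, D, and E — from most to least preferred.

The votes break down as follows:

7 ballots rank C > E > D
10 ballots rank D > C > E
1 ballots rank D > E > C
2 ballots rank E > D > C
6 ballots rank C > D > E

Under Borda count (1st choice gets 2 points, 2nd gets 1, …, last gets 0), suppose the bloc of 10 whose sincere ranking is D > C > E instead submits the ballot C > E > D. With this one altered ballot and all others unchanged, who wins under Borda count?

Borda totals with the altered ballot: C 46, D 10, E 22.
The winner is unchanged: still C.

C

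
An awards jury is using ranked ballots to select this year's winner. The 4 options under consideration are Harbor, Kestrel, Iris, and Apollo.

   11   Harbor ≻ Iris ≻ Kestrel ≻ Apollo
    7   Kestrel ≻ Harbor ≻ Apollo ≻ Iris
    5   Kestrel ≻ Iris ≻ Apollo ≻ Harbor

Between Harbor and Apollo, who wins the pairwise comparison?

Ballots ranking Harbor above Apollo: 11+7 = 18.
Ballots ranking Apollo above Harbor: 5.
Harbor wins the head-to-head, 18–5.

Harbor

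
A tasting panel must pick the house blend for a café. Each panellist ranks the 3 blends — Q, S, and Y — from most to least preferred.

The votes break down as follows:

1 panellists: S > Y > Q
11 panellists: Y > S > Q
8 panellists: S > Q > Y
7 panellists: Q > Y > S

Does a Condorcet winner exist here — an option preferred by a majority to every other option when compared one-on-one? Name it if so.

Head-to-head results (27 voters total):
Q vs S: S wins 20–7.
Q vs Y: Q wins 15–12.
S vs Y: Y wins 18–9.
No candidate beats all others: Q beats Y beats S beats Q, a majority cycle.

There is no Condorcet winner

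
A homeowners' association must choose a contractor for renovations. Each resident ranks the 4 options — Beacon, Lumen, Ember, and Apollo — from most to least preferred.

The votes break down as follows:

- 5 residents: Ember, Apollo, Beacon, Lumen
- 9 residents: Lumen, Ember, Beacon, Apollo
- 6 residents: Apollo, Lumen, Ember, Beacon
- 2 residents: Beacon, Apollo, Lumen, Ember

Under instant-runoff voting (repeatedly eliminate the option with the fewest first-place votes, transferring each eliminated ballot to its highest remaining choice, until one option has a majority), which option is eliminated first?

Beacon

Round 1: Lumen 9, Apollo 6, Ember 5, Beacon 2. Beacon has the fewest and is eliminated.
Round 2: Lumen 9, Apollo 8, Ember 5. Ember has the fewest and is eliminated.
Round 3: Apollo 13, Lumen 9. Apollo has a majority.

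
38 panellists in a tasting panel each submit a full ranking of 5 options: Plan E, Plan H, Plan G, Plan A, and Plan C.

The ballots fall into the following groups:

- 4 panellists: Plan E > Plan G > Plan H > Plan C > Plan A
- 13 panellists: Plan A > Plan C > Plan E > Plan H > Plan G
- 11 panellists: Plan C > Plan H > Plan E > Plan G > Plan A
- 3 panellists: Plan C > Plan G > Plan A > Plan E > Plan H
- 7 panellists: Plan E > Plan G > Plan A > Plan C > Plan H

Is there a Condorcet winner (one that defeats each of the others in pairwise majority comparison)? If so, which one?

Head-to-head results (38 voters total):
Plan E vs Plan H: Plan E wins 27–11.
Plan E vs Plan G: Plan E wins 35–3.
Plan E vs Plan A: Plan E wins 22–16.
Plan E vs Plan C: Plan C wins 27–11.
Plan H vs Plan G: Plan H wins 24–14.
Plan H vs Plan A: Plan A wins 23–15.
Plan H vs Plan C: Plan C wins 34–4.
Plan G vs Plan A: Plan G wins 25–13.
Plan G vs Plan C: Plan C wins 27–11.
Plan A vs Plan C: Plan A wins 20–18.
No candidate beats all others: Plan E beats Plan A beats Plan C beats Plan E, a majority cycle.

There is no Condorcet winner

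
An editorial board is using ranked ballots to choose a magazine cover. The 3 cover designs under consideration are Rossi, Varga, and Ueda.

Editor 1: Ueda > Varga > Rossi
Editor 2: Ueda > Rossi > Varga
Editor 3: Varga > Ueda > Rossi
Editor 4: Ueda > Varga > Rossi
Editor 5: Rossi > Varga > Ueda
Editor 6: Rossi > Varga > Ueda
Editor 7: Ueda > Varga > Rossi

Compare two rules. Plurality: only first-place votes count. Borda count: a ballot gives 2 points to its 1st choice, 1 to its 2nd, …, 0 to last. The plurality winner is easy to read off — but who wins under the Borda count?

Plurality first-place counts: Rossi 2, Varga 1, Ueda 4 → Ueda.
Borda totals: Rossi 5, Varga 7, Ueda 9 → Ueda.

Ueda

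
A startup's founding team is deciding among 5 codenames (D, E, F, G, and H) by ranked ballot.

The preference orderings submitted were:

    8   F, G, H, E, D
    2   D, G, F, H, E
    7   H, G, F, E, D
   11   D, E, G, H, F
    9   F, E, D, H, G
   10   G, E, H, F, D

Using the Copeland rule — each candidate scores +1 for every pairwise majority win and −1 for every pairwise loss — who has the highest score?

G

Pairwise results:
  D vs E: E wins 34–13.
  D vs F: F wins 34–13.
  D vs G: G wins 25–22.
  D vs H: H wins 25–22.
  E vs F: F wins 26–21.
  E vs G: G wins 27–20.
  E vs H: E wins 30–17.
  F vs G: G wins 30–17.
  F vs H: H wins 28–19.
  G vs H: G wins 31–16.
Copeland scores (wins − losses):
  D: 0 − 4 = -4
  E: 2 − 2 = 0
  F: 2 − 2 = 0
  G: 4 − 0 = 4
  H: 2 − 2 = 0
G has the best Copeland score.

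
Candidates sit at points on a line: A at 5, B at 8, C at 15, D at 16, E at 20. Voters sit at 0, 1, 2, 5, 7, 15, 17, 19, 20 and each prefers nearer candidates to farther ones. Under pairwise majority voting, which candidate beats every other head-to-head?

B

With single-peaked preferences on a line, the Condorcet winner is the candidate closest to the median voter.
The median voter (position 7) is closest to B at 8.
Check: B vs C — voters closer to B: 5 of 9.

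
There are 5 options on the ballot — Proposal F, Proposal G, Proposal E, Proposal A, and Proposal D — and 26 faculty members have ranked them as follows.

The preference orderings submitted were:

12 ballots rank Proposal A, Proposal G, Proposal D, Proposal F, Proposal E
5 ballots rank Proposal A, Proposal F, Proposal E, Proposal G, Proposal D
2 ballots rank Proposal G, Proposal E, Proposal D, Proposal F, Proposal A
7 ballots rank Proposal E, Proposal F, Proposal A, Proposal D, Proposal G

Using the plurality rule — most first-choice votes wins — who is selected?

Proposal A

First-place vote totals:
  Proposal F: 0
  Proposal G: 2
  Proposal E: 7
  Proposal A: 17
  Proposal D: 0
Proposal A has the most first-place votes.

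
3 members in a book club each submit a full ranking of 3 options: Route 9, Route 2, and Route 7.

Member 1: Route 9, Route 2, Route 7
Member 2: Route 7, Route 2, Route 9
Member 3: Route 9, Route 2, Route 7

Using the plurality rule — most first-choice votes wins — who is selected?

First-place vote totals:
  Route 9: 2
  Route 2: 0
  Route 7: 1
Route 9 has the most first-place votes.

Route 9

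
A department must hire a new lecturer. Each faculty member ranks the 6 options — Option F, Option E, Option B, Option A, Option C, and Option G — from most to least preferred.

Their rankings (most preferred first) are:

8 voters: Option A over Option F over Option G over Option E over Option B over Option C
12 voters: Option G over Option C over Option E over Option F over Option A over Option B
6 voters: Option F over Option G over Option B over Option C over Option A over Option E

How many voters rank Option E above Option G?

0

Ballots ranking Option E above Option G: 0.
Ballots ranking Option G above Option E: 8+12+6 = 26.
So 0 of 26 voters prefer Option E to Option G.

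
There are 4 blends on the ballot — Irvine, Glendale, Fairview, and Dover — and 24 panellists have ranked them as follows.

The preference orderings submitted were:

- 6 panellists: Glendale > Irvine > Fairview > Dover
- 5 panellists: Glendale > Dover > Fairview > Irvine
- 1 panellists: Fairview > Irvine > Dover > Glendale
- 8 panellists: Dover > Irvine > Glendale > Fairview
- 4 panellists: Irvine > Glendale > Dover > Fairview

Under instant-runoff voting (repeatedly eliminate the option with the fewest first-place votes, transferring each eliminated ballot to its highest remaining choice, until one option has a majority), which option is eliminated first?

Fairview

Round 1: Glendale 11, Dover 8, Irvine 4, Fairview 1. Fairview has the fewest and is eliminated.
Round 2: Glendale 11, Dover 8, Irvine 5. Irvine has the fewest and is eliminated.
Round 3: Glendale 15, Dover 9. Glendale has a majority.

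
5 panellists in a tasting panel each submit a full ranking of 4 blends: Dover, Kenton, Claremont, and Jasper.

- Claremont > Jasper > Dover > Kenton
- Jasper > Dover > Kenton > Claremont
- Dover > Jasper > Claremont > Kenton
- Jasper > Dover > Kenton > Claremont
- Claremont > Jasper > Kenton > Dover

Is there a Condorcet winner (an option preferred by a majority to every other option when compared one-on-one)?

Head-to-head results (5 voters total):
Dover vs Kenton: Dover wins 4–1.
Dover vs Claremont: Dover wins 3–2.
Dover vs Jasper: Jasper wins 4–1.
Kenton vs Claremont: Claremont wins 3–2.
Kenton vs Jasper: Jasper wins 5–0.
Claremont vs Jasper: Jasper wins 3–2.
Jasper beats each rival — Dover (4–1), Kenton (5–0), Claremont (3–2) — so Jasper is the Condorcet winner.

Yes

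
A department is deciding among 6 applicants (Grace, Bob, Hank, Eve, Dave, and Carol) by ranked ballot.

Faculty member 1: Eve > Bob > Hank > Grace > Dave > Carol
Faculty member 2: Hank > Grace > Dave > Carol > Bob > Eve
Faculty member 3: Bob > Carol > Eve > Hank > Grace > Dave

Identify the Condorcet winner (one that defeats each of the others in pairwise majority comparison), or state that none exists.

Bob

Head-to-head results (3 voters total):
Grace vs Bob: Bob wins 2–1.
Grace vs Hank: Hank wins 3–0.
Grace vs Eve: Eve wins 2–1.
Grace vs Dave: Grace wins 3–0.
Grace vs Carol: Grace wins 2–1.
Bob vs Hank: Bob wins 2–1.
Bob vs Eve: Bob wins 2–1.
Bob vs Dave: Bob wins 2–1.
Bob vs Carol: Bob wins 2–1.
Hank vs Eve: Eve wins 2–1.
Hank vs Dave: Hank wins 3–0.
Hank vs Carol: Hank wins 2–1.
Eve vs Dave: Eve wins 2–1.
Eve vs Carol: Carol wins 2–1.
Dave vs Carol: Dave wins 2–1.
Bob beats each rival — Grace (2–1), Hank (2–1), Eve (2–1), Dave (2–1), Carol (2–1) — so Bob is the Condorcet winner.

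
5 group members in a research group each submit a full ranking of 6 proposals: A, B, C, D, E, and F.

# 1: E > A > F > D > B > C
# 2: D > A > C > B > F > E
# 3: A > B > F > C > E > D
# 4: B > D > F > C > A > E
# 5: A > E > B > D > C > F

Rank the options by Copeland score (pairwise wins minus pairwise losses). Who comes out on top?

Pairwise results:
  A vs B: A wins 4–1.
  A vs C: A wins 4–1.
  A vs D: A wins 3–2.
  A vs E: A wins 4–1.
  A vs F: A wins 4–1.
  B vs C: B wins 4–1.
  B vs D: B wins 3–2.
  B vs E: B wins 3–2.
  B vs F: B wins 4–1.
  C vs D: D wins 4–1.
  C vs E: C wins 3–2.
  C vs F: F wins 3–2.
  D vs E: E wins 3–2.
  D vs F: D wins 3–2.
  E vs F: F wins 3–2.
Copeland scores (wins − losses):
  A: 5 − 0 = 5
  B: 4 − 1 = 3
  C: 1 − 4 = -3
  D: 2 − 3 = -1
  E: 1 − 4 = -3
  F: 2 − 3 = -1
A has the best Copeland score.

A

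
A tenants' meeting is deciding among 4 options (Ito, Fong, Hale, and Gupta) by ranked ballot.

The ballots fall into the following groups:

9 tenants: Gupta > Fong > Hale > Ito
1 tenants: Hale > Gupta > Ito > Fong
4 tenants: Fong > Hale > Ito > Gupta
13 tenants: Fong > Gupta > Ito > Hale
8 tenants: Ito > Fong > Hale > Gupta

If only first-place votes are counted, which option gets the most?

Fong

First-place vote totals:
  Ito: 8
  Fong: 17
  Hale: 1
  Gupta: 9
Fong has the most first-place votes.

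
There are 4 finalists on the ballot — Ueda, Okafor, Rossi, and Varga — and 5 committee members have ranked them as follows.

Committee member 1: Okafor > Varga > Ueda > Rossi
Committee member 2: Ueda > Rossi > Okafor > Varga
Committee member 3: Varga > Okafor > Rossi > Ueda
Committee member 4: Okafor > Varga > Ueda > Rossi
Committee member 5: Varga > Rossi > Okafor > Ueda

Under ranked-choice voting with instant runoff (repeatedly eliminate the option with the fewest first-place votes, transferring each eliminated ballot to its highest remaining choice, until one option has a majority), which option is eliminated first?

Round 1: Okafor 2, Varga 2, Ueda 1, Rossi 0. Rossi has the fewest and is eliminated.
Round 2: Okafor 2, Varga 2, Ueda 1. Ueda has the fewest and is eliminated.
Round 3: Okafor 3, Varga 2. Okafor has a majority.

Rossi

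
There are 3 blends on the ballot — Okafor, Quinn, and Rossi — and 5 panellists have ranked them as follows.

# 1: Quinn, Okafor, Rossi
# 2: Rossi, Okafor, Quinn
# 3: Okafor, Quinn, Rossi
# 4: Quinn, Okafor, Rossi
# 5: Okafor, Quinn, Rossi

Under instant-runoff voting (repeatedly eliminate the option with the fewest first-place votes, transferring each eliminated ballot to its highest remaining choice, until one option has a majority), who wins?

Okafor

Round 1: Okafor 2, Quinn 2, Rossi 1. Rossi has the fewest and is eliminated.
Round 2: Okafor 3, Quinn 2. Okafor has a majority.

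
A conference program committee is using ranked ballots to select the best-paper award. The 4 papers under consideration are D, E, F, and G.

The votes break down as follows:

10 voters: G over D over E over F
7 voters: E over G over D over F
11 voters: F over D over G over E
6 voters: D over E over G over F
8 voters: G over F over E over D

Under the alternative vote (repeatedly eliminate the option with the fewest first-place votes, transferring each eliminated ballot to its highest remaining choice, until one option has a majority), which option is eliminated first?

D

Round 1: G 18, F 11, E 7, D 6. D has the fewest and is eliminated.
Round 2: G 18, E 13, F 11. F has the fewest and is eliminated.
Round 3: G 29, E 13. G has a majority.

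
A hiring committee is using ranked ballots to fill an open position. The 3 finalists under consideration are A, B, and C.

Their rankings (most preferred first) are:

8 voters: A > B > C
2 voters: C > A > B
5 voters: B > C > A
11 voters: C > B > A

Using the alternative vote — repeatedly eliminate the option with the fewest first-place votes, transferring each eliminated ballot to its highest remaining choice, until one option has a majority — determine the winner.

C

Round 1: C 13, A 8, B 5. B has the fewest and is eliminated.
Round 2: C 18, A 8. C has a majority.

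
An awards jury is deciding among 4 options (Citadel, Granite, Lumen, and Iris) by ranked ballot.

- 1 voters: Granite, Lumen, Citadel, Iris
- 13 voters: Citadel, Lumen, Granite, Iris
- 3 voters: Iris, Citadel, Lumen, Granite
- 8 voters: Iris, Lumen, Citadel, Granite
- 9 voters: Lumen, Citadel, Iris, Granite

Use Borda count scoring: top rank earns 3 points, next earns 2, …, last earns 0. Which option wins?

Borda scores:
  Citadel: 1 + 13·3 + 3·2 + 8·1 + 9·2 = 72
  Granite: 3 + 13·1 + 3·0 + 8·0 + 9·0 = 16
  Lumen: 2 + 13·2 + 3·1 + 8·2 + 9·3 = 74
  Iris: 0 + 13·0 + 3·3 + 8·3 + 9·1 = 42
Lumen has the highest total.

Lumen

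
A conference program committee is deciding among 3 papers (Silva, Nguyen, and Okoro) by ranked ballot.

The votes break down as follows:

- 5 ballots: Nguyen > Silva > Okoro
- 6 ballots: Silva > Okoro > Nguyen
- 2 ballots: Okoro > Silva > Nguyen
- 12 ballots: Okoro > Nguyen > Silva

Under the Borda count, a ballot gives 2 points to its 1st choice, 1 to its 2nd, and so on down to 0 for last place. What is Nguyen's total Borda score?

22

Borda scores:
  Silva: 5·1 + 6·2 + 2·1 + 12·0 = 19
  Nguyen: 5·2 + 6·0 + 2·0 + 12·1 = 22
  Okoro: 5·0 + 6·1 + 2·2 + 12·2 = 34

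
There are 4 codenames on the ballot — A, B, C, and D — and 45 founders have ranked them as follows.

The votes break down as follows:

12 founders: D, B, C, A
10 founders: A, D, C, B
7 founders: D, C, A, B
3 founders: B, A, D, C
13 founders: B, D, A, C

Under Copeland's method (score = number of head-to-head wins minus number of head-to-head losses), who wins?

Pairwise results:
  A vs B: B wins 28–17.
  A vs C: A wins 26–19.
  A vs D: D wins 32–13.
  B vs C: B wins 28–17.
  B vs D: D wins 29–16.
  C vs D: D wins 45–0.
Copeland scores (wins − losses):
  A: 1 − 2 = -1
  B: 2 − 1 = 1
  C: 0 − 3 = -3
  D: 3 − 0 = 3
D has the best Copeland score.

D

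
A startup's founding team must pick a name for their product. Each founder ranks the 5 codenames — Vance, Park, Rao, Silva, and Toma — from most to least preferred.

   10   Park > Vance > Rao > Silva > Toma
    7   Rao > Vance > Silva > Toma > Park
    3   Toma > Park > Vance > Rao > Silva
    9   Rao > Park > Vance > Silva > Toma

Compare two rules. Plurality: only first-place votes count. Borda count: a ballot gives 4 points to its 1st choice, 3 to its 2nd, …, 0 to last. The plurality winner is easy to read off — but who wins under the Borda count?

Plurality first-place counts: Vance 0, Park 10, Rao 16, Silva 0, Toma 3 → Rao.
Borda totals: Vance 75, Park 76, Rao 87, Silva 33, Toma 19 → Rao.

Rao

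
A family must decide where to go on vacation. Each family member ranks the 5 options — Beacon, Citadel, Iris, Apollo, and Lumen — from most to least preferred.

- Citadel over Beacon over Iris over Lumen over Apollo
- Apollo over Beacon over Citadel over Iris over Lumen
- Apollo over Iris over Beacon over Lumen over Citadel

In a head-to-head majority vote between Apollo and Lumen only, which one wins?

Apollo

Ballots ranking Apollo above Lumen: 2.
Ballots ranking Lumen above Apollo: 1.
Apollo wins the head-to-head, 2–1.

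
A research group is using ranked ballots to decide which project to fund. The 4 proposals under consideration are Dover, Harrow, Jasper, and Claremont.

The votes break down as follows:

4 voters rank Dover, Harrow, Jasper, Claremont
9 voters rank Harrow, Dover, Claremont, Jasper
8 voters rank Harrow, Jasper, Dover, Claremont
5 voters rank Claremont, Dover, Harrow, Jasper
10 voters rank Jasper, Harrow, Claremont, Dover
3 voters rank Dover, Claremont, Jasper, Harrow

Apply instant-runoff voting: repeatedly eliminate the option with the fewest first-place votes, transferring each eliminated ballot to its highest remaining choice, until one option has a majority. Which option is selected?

Harrow

Round 1: Harrow 17, Jasper 10, Dover 7, Claremont 5. Claremont has the fewest and is eliminated.
Round 2: Harrow 17, Dover 12, Jasper 10. Jasper has the fewest and is eliminated.
Round 3: Harrow 27, Dover 12. Harrow has a majority.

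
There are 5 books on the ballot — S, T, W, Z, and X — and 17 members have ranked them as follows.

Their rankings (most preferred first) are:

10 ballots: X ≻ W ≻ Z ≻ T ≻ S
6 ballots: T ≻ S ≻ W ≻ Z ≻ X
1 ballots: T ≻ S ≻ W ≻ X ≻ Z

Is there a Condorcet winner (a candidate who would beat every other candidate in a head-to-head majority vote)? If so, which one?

X

Head-to-head results (17 voters total):
S vs T: T wins 17–0.
S vs W: W wins 10–7.
S vs Z: Z wins 10–7.
S vs X: X wins 10–7.
T vs W: W wins 10–7.
T vs Z: Z wins 10–7.
T vs X: X wins 10–7.
W vs Z: W wins 17–0.
W vs X: X wins 10–7.
Z vs X: X wins 11–6.
X beats each rival — S (10–7), T (10–7), W (10–7), Z (11–6) — so X is the Condorcet winner.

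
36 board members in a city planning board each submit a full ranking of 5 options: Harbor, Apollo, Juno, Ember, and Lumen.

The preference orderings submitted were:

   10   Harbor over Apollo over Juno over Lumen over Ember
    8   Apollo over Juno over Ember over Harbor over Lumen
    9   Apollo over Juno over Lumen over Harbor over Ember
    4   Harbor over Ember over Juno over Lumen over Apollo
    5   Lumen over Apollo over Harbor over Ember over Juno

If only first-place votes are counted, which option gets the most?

First-place vote totals:
  Harbor: 14
  Apollo: 17
  Juno: 0
  Ember: 0
  Lumen: 5
Apollo has the most first-place votes.

Apollo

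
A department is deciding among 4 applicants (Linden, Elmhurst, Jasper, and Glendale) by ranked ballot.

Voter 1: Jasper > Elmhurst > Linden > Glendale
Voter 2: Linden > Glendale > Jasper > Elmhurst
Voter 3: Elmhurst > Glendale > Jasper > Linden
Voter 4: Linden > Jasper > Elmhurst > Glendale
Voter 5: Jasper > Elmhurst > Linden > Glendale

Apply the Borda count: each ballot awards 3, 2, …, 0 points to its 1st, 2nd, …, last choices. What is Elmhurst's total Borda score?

Borda scores:
  Linden: 1 + 3 + 0 + 3 + 1 = 8
  Elmhurst: 2 + 0 + 3 + 1 + 2 = 8
  Jasper: 3 + 1 + 1 + 2 + 3 = 10
  Glendale: 0 + 2 + 2 + 0 + 0 = 4

8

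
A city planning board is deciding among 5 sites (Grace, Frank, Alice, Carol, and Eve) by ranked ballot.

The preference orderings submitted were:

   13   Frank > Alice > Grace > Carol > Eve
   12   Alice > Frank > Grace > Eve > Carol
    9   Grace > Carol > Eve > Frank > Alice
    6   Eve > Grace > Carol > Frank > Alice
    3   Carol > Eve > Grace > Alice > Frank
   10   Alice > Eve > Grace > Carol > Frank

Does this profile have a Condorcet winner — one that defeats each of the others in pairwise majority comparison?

Head-to-head results (53 voters total):
Grace vs Frank: Grace wins 28–25.
Grace vs Alice: Alice wins 35–18.
Grace vs Carol: Grace wins 50–3.
Grace vs Eve: Grace wins 34–19.
Frank vs Alice: Frank wins 28–25.
Frank vs Carol: Carol wins 28–25.
Frank vs Eve: Eve wins 28–25.
Alice vs Carol: Alice wins 35–18.
Alice vs Eve: Alice wins 35–18.
Carol vs Eve: Eve wins 28–25.
No candidate beats all others: Grace beats Frank beats Alice beats Grace, a majority cycle.

No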